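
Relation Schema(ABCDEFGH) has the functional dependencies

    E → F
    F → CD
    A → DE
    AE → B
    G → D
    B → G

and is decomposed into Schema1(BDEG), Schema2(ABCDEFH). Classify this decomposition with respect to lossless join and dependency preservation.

Lossless test: (BDE)⁺ = {BCDEFG}, which contains all of one fragment — lossless.
Dependency preservation: every FD's attributes lie within a single fragment, so each can be enforced locally — preserved.

lossless and dependency-preserving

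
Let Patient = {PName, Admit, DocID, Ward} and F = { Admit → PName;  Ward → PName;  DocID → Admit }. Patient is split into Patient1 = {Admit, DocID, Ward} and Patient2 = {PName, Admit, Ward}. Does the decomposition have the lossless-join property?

Yes

Common attributes: Patient1 ∩ Patient2 = {Admit, Ward}.
Closure of {Admit, Ward}: Admit → PName applies, adding PName. So (Admit, Ward)⁺ = {PName, Admit, Ward}.
This closure contains every attribute of Patient2, so Patient1 ∩ Patient2 → Patient2. The join is lossless.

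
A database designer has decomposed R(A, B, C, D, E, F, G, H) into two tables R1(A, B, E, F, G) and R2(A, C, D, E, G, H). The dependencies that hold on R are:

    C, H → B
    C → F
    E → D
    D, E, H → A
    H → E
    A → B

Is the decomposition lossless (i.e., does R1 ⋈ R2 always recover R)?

Common attributes: R1 ∩ R2 = {A, E, G}.
Closure of {A, E, G}: E → D applies, adding D; A → B applies, adding B. So (A, E, G)⁺ = {A, B, D, E, G}.
The closure contains neither all of R1 = {A, B, E, F, G} nor all of R2 = {A, C, D, E, G, H}, so the common attributes are not a superkey of either fragment. The join is lossy.

No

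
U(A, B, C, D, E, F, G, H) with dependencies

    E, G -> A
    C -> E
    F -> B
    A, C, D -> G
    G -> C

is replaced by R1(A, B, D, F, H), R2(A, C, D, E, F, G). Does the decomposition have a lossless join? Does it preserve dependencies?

lossy but dependency-preserving

Lossless test: (A, D, F)⁺ = {A, B, D, F}, which is a superkey of neither fragment — lossy.
Dependency preservation: every FD's attributes lie within a single fragment, so each can be enforced locally — preserved.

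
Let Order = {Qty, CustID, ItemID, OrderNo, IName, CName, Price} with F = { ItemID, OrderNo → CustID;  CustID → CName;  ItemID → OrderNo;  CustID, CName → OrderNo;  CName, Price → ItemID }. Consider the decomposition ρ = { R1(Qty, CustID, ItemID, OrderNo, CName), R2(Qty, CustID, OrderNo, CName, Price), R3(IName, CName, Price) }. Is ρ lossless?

Chase test. Columns are Qty, CustID, ItemID, OrderNo, IName, CName, Price; row i has aⱼ where attribute j ∈ Ri, else bᵢⱼ.
Initial tableau (one row per fragment):
  row 1: a1 a2 a3 a4 b15 a6 b17
  row 2: a1 a2 b23 a4 b25 a6 a7
  row 3: b31 b32 b33 b34 a5 a6 a7
Rows 2 and 3 agree on CName, Price; apply CName, Price→ItemID and equate their ItemID entries.
Rows 2 and 3 agree on ItemID; apply ItemID→OrderNo and equate their OrderNo entries.
Rows 2 and 3 agree on ItemID, OrderNo; apply ItemID, OrderNo→CustID and equate their CustID entries.
No row becomes fully distinguished — the join is lossy.

No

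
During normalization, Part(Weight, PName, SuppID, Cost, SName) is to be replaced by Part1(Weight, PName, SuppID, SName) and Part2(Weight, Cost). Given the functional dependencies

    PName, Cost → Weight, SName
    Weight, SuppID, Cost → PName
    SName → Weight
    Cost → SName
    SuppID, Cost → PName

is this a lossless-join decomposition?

No

Common attributes: Part1 ∩ Part2 = {Weight}.
No dependency enlarges {Weight}, so (Weight)⁺ = {Weight}.
The closure contains neither all of Part1 = {Weight, PName, SuppID, SName} nor all of Part2 = {Weight, Cost}, so the common attributes are not a superkey of either fragment. The join is lossy.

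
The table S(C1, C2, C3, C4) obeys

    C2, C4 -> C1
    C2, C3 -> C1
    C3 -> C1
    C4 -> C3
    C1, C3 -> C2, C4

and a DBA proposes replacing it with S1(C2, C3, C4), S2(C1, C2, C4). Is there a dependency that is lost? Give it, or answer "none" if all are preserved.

C2, C4 → C1 lies within S2.
C2, C3 → C1: restricted closure across fragments reaches C1.
C3 → C1: restricted closure across fragments reaches C1.
C4 → C3 lies within S1.
C1, C3 → C2, C4: restricted closure across fragments reaches C2, C4.
Every dependency is enforceable on the fragments, so the decomposition is dependency-preserving.

none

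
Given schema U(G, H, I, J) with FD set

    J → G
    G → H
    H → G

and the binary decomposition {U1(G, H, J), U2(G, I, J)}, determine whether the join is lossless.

Yes

Common attributes: U1 ∩ U2 = {G, J}.
Closure of {G, J}: G → H applies, adding H. So (G, J)⁺ = {G, H, J}.
This closure contains every attribute of U1, so U1 ∩ U2 → U1. The join is lossless.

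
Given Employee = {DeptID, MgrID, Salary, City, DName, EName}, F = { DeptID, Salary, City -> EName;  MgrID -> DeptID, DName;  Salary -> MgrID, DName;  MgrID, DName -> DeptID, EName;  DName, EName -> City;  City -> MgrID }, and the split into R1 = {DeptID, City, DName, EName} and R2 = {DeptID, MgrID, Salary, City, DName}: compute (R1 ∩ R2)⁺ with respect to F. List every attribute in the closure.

R1 ∩ R2 = {DeptID, City, DName}.
City → MgrID applies, adding MgrID
MgrID, DName → DeptID, EName applies, adding EName
Closure: {DeptID, MgrID, City, DName, EName}.

DeptID, MgrID, City, DName, EName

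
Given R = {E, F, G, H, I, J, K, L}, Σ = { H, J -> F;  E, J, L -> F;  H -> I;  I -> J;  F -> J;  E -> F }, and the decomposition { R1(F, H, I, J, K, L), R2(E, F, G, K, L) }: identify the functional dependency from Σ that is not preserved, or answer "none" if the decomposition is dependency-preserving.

none

H, J → F lies within R1.
E, J, L → F: restricted closure across fragments reaches F.
H → I lies within R1.
I → J lies within R1.
F → J lies within R1.
E → F lies within R2.
Every dependency is enforceable on the fragments, so the decomposition is dependency-preserving.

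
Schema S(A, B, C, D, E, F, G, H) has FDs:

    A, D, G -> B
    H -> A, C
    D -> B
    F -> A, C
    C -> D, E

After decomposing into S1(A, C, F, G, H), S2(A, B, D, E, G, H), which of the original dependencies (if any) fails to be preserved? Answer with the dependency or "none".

Check C → D, E: no single fragment contains all of {C, D, E}, and the restricted closure of {C} across the fragments never reaches {D, E}.
A, D, G → B is preserved.
H → A, C is preserved.
D → B is preserved.
F → A, C is preserved.

C -> D, E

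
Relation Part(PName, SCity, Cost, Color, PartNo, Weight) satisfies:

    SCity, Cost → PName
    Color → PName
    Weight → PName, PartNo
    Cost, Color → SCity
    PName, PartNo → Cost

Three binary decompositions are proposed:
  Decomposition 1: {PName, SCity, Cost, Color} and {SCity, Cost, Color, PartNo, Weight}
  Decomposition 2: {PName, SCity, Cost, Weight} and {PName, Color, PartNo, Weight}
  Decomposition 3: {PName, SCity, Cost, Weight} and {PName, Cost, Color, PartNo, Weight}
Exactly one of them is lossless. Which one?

Decomposition 1: common = {SCity, Cost, Color}, closure = {PName, SCity, Cost, Color} → lossless.
Decomposition 2: common = {PName, Weight}, closure = {PName, Cost, PartNo, Weight} → lossy.
Decomposition 3: common = {PName, Cost, Weight}, closure = {PName, Cost, PartNo, Weight} → lossy.

Decomposition 1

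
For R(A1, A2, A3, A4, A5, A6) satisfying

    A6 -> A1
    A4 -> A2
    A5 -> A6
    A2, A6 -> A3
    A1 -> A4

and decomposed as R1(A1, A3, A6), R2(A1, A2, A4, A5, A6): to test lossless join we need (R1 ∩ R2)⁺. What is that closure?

R1 ∩ R2 = {A1, A6}.
A1 → A4 applies, adding A4
A4 → A2 applies, adding A2
A2, A6 → A3 applies, adding A3
Closure: {A1, A2, A3, A4, A6}.

A1, A2, A3, A4, A6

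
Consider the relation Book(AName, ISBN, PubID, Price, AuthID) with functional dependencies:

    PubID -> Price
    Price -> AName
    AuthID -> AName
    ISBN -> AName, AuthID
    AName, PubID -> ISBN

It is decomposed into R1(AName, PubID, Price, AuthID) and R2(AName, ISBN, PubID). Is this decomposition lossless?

Yes

Common attributes: R1 ∩ R2 = {AName, PubID}.
Closure of {AName, PubID}: PubID → Price applies, adding Price; AName, PubID → ISBN applies, adding ISBN; ISBN → AName, AuthID applies, adding AuthID. So (AName, PubID)⁺ = {AName, ISBN, PubID, Price, AuthID}.
This closure contains every attribute of R1, so R1 ∩ R2 → R1. The join is lossless.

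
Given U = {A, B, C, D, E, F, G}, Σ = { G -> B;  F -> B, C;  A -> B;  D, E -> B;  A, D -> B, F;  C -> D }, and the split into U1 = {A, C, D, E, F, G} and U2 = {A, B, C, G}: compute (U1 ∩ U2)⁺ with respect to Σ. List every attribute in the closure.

A, B, C, D, F, G

U1 ∩ U2 = {A, C, G}.
G → B applies, adding B
C → D applies, adding D
A, D → B, F applies, adding F
Closure: {A, B, C, D, F, G}.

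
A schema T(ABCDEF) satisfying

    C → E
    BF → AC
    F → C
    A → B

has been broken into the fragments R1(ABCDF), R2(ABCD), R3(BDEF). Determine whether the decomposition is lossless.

Yes

Chase test. Columns are ABCDEF; row i has aⱼ where attribute j ∈ Ri, else bᵢⱼ.
Initial tableau (one row per fragment):
  row 1: a1 a2 a3 a4 b15 a6
  row 2: a1 a2 a3 a4 b25 b26
  row 3: b31 a2 b33 a4 a5 a6
Rows 1 and 2 agree on C; apply C→E and equate their E entries.
Rows 1 and 3 agree on BF; apply BF→AC and equate their AC entries.
Rows 1 and 3 agree on C; apply C→E and equate their E entries.
Row 1 is now all distinguished symbols — the join is lossless.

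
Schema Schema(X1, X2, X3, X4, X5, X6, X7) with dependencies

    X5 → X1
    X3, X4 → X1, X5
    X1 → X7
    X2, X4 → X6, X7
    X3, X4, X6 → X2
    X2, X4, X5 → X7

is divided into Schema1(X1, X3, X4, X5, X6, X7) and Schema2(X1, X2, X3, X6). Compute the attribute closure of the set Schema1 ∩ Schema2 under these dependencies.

X1, X3, X6, X7

Schema1 ∩ Schema2 = {X1, X3, X6}.
X1 → X7 applies, adding X7
Closure: {X1, X3, X6, X7}.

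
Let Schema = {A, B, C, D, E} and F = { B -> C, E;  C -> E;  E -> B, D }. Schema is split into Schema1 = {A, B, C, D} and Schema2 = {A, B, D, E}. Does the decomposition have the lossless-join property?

Common attributes: Schema1 ∩ Schema2 = {A, B, D}.
Closure of {A, B, D}: B → C, E applies, adding C, E. So (A, B, D)⁺ = {A, B, C, D, E}.
This closure contains every attribute of Schema1, so Schema1 ∩ Schema2 → Schema1. The join is lossless.

Yes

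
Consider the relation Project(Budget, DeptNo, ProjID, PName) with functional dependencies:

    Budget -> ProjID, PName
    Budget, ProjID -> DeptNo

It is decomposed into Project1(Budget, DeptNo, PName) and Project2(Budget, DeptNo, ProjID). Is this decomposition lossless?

Common attributes: Project1 ∩ Project2 = {Budget, DeptNo}.
Closure of {Budget, DeptNo}: Budget → ProjID, PName applies, adding ProjID, PName. So (Budget, DeptNo)⁺ = {Budget, DeptNo, ProjID, PName}.
This closure contains every attribute of Project1, so Project1 ∩ Project2 → Project1. The join is lossless.

Yes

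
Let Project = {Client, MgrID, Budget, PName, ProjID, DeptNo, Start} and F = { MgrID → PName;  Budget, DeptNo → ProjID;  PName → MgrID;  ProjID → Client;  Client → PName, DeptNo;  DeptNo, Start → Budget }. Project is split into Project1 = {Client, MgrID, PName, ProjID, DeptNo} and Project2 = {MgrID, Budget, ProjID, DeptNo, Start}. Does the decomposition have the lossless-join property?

Yes

Common attributes: Project1 ∩ Project2 = {MgrID, ProjID, DeptNo}.
Closure of {MgrID, ProjID, DeptNo}: MgrID → PName applies, adding PName; ProjID → Client applies, adding Client. So (MgrID, ProjID, DeptNo)⁺ = {Client, MgrID, PName, ProjID, DeptNo}.
This closure contains every attribute of Project1, so Project1 ∩ Project2 → Project1. The join is lossless.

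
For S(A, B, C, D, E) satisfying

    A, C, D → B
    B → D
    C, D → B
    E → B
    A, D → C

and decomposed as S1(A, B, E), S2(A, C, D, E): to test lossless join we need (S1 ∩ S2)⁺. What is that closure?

A, B, C, D, E

S1 ∩ S2 = {A, E}.
E → B applies, adding B
B → D applies, adding D
A, D → C applies, adding C
Closure: {A, B, C, D, E}.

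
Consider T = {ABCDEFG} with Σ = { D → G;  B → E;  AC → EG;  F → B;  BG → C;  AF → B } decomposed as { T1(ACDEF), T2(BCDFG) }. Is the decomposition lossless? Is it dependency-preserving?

lossless but not dependency-preserving

Lossless test: (CDF)⁺ = {BCDEFG}, which contains all of one fragment — lossless.
Dependency preservation: the restricted closure of {B} across the fragments never reaches {E}, so B → E cannot be enforced without a join — not preserved.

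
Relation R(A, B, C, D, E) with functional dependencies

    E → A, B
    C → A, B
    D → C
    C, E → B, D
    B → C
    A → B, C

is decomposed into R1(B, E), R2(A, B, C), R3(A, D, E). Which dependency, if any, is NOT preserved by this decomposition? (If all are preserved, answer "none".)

none

E → A, B: restricted closure across fragments reaches A, B.
C → A, B lies within R2.
D → C: restricted closure across fragments reaches C.
C, E → B, D: restricted closure across fragments reaches B, D.
B → C lies within R2.
A → B, C lies within R2.
Every dependency is enforceable on the fragments, so the decomposition is dependency-preserving.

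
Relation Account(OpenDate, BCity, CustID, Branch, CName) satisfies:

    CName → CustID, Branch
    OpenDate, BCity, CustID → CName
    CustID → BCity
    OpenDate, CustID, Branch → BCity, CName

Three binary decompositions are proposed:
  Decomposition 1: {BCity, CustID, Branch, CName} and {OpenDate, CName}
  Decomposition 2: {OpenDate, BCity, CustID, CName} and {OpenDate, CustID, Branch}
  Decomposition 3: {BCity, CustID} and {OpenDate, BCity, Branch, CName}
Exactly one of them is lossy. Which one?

Decomposition 1: common = {CName}, closure = {BCity, CustID, Branch, CName} → lossless.
Decomposition 2: common = {OpenDate, CustID}, closure = {OpenDate, BCity, CustID, Branch, CName} → lossless.
Decomposition 3: common = {BCity}, closure = {BCity} → lossy.

Decomposition 3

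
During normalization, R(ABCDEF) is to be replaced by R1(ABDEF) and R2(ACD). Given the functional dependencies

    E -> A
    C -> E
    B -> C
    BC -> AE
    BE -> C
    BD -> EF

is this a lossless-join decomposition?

Common attributes: R1 ∩ R2 = {AD}.
No dependency enlarges {AD}, so (AD)⁺ = {AD}.
The closure contains neither all of R1 = {ABDEF} nor all of R2 = {ACD}, so the common attributes are not a superkey of either fragment. The join is lossy.

No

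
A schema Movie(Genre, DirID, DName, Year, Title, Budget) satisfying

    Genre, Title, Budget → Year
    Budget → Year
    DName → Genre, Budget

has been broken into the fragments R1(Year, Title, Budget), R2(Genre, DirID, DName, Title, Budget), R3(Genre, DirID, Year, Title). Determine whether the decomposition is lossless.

Chase test. Columns are Genre, DirID, DName, Year, Title, Budget; row i has aⱼ where attribute j ∈ Ri, else bᵢⱼ.
Initial tableau (one row per fragment):
  row 1: b11 b12 b13 a4 a5 a6
  row 2: a1 a2 a3 b24 a5 a6
  row 3: a1 a2 b33 a4 a5 b36
Rows 1 and 2 agree on Budget; apply Budget→Year and equate their Year entries.
Row 2 is now all distinguished symbols — the join is lossless.

Yes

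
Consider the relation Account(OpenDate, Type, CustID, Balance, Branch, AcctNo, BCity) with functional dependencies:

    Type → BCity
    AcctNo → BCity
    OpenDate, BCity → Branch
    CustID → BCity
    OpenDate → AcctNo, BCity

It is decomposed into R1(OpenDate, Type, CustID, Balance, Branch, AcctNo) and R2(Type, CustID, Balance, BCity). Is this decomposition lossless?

Common attributes: R1 ∩ R2 = {Type, CustID, Balance}.
Closure of {Type, CustID, Balance}: Type → BCity applies, adding BCity. So (Type, CustID, Balance)⁺ = {Type, CustID, Balance, BCity}.
This closure contains every attribute of R2, so R1 ∩ R2 → R2. The join is lossless.

Yes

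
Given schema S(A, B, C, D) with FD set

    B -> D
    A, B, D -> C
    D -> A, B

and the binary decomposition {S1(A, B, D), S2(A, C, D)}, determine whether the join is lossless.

Common attributes: S1 ∩ S2 = {A, D}.
Closure of {A, D}: D → A, B applies, adding B; A, B, D → C applies, adding C. So (A, D)⁺ = {A, B, C, D}.
This closure contains every attribute of S1, so S1 ∩ S2 → S1. The join is lossless.

Yes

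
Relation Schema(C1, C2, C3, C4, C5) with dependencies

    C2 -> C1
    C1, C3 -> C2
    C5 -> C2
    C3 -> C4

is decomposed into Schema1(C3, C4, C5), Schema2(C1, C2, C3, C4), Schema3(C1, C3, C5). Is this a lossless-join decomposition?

Yes

Chase test. Columns are C1, C2, C3, C4, C5; row i has aⱼ where attribute j ∈ Schemai, else bᵢⱼ.
Initial tableau (one row per fragment):
  row 1: b11 b12 a3 a4 a5
  row 2: a1 a2 a3 a4 b25
  row 3: a1 b32 a3 b34 a5
Rows 2 and 3 agree on C1, C3; apply C1, C3→C2 and equate their C2 entries.
Rows 1 and 3 agree on C5; apply C5→C2 and equate their C2 entries.
Rows 1 and 3 agree on C3; apply C3→C4 and equate their C4 entries.
Rows 1 and 2 agree on C2; apply C2→C1 and equate their C1 entries.
Row 1 is now all distinguished symbols — the join is lossless.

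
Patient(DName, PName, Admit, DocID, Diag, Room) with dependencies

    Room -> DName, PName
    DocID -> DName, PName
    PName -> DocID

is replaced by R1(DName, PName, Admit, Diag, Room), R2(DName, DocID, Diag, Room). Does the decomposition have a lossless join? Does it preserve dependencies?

Lossless test: (DName, Diag, Room)⁺ = {DName, PName, DocID, Diag, Room}, which contains all of one fragment — lossless.
Dependency preservation: the restricted closure of {DocID} across the fragments never reaches {DName, PName}, so DocID → DName, PName cannot be enforced without a join — not preserved.

lossless but not dependency-preserving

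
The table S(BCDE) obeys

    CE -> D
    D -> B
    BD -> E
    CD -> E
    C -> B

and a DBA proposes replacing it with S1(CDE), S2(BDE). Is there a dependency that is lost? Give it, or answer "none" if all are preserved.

Check C → B: no single fragment contains all of {BC}, and the restricted closure of {C} across the fragments never reaches {B}.
CE → D is preserved.
D → B is preserved.
BD → E is preserved.
CD → E is preserved.

C -> B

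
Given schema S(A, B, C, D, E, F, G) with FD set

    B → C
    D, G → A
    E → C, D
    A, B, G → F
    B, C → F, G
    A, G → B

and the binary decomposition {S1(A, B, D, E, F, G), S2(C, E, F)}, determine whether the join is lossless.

Yes

Common attributes: S1 ∩ S2 = {E, F}.
Closure of {E, F}: E → C, D applies, adding C, D. So (E, F)⁺ = {C, D, E, F}.
This closure contains every attribute of S2, so S1 ∩ S2 → S2. The join is lossless.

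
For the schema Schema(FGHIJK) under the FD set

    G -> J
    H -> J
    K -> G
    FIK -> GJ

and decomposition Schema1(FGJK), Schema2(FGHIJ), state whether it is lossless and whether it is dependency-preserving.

lossy but dependency-preserving

Lossless test: (FGJ)⁺ = {FGJ}, which is a superkey of neither fragment — lossy.
Dependency preservation: FIK → GJ is not contained in any single fragment, but the restricted closure of its left-hand side across the fragments still reaches the right-hand side; the remaining FDs each lie inside some fragment. All dependencies are preserved.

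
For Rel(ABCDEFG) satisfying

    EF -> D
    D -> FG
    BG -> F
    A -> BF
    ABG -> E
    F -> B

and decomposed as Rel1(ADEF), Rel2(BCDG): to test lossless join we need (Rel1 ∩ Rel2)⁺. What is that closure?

Rel1 ∩ Rel2 = {D}.
D → FG applies, adding FG
F → B applies, adding B
Closure: {BDFG}.

BDFG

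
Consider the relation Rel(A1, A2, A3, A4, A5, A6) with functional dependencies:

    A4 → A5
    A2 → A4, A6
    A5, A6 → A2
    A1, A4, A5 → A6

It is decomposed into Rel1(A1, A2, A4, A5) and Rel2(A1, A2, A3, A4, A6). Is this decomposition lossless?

Yes

Common attributes: Rel1 ∩ Rel2 = {A1, A2, A4}.
Closure of {A1, A2, A4}: A4 → A5 applies, adding A5; A2 → A4, A6 applies, adding A6. So (A1, A2, A4)⁺ = {A1, A2, A4, A5, A6}.
This closure contains every attribute of Rel1, so Rel1 ∩ Rel2 → Rel1. The join is lossless.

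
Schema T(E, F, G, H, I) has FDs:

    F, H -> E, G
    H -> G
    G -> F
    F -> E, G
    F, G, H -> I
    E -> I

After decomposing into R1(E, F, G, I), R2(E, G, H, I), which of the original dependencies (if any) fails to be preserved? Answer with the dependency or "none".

none

F, H → E, G: restricted closure across fragments reaches E, G.
H → G lies within R2.
G → F lies within R1.
F → E, G lies within R1.
F, G, H → I: restricted closure across fragments reaches I.
E → I lies within R1.
Every dependency is enforceable on the fragments, so the decomposition is dependency-preserving.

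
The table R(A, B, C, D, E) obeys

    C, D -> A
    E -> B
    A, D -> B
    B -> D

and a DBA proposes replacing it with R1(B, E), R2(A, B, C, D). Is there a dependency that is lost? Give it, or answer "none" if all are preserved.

none

C, D → A lies within R2.
E → B lies within R1.
A, D → B lies within R2.
B → D lies within R2.
Every dependency is enforceable on the fragments, so the decomposition is dependency-preserving.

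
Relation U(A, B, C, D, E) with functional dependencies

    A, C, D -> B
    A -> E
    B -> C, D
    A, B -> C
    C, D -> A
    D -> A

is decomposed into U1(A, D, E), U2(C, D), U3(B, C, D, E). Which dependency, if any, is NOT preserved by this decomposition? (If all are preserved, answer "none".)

none

A, C, D → B: restricted closure across fragments reaches B.
A → E lies within U1.
B → C, D lies within U3.
A, B → C: restricted closure across fragments reaches C.
C, D → A: restricted closure across fragments reaches A.
D → A lies within U1.
Every dependency is enforceable on the fragments, so the decomposition is dependency-preserving.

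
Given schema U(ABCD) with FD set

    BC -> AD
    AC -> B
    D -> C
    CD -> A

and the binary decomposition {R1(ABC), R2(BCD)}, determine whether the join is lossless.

Common attributes: R1 ∩ R2 = {BC}.
Closure of {BC}: BC → AD applies, adding AD. So (BC)⁺ = {ABCD}.
This closure contains every attribute of R1, so R1 ∩ R2 → R1. The join is lossless.

Yes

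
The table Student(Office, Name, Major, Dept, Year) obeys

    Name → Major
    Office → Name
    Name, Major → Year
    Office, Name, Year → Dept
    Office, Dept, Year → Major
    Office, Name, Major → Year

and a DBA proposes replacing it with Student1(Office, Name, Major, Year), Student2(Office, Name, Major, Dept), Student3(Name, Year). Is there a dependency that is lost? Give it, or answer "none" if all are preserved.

Name → Major lies within Student1.
Office → Name lies within Student1.
Name, Major → Year lies within Student1.
Office, Name, Year → Dept: restricted closure across fragments reaches Dept.
Office, Dept, Year → Major: restricted closure across fragments reaches Major.
Office, Name, Major → Year lies within Student1.
Every dependency is enforceable on the fragments, so the decomposition is dependency-preserving.

none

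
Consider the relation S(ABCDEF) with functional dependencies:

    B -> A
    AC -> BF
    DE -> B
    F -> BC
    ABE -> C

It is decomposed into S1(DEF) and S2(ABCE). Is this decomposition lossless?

No

Common attributes: S1 ∩ S2 = {E}.
No dependency enlarges {E}, so (E)⁺ = {E}.
The closure contains neither all of S1 = {DEF} nor all of S2 = {ABCE}, so the common attributes are not a superkey of either fragment. The join is lossy.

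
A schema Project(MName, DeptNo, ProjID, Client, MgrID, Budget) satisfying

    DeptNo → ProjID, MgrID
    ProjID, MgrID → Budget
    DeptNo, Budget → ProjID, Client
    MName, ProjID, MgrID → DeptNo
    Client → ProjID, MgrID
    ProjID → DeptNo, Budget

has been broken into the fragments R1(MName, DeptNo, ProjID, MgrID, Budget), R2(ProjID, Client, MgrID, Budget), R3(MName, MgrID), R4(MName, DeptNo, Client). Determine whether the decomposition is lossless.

Yes

Chase test. Columns are MName, DeptNo, ProjID, Client, MgrID, Budget; row i has aⱼ where attribute j ∈ Ri, else bᵢⱼ.
Initial tableau (one row per fragment):
  row 1: a1 a2 a3 b14 a5 a6
  row 2: b21 b22 a3 a4 a5 a6
  row 3: a1 b32 b33 b34 a5 b36
  row 4: a1 a2 b43 a4 b45 b46
Rows 1 and 4 agree on DeptNo; apply DeptNo→ProjID, MgrID and equate their ProjID, MgrID entries.
Rows 1 and 4 agree on ProjID, MgrID; apply ProjID, MgrID→Budget and equate their Budget entries.
Rows 1 and 4 agree on DeptNo, Budget; apply DeptNo, Budget→ProjID, Client and equate their ProjID, Client entries.
Rows 1 and 2 agree on ProjID; apply ProjID→DeptNo, Budget and equate their DeptNo, Budget entries.
Row 1 is now all distinguished symbols — the join is lossless.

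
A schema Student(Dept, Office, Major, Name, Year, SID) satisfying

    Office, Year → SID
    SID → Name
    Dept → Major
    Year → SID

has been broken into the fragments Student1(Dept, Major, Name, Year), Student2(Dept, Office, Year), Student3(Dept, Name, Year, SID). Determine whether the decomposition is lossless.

Chase test. Columns are Dept, Office, Major, Name, Year, SID; row i has aⱼ where attribute j ∈ Studenti, else bᵢⱼ.
Initial tableau (one row per fragment):
  row 1: a1 b12 a3 a4 a5 b16
  row 2: a1 a2 b23 b24 a5 b26
  row 3: a1 b32 b33 a4 a5 a6
Rows 1 and 2 agree on Dept; apply Dept→Major and equate their Major entries.
Rows 1 and 3 agree on Dept; apply Dept→Major and equate their Major entries.
Rows 1 and 2 agree on Year; apply Year→SID and equate their SID entries.
Rows 1 and 3 agree on Year; apply Year→SID and equate their SID entries.
Rows 1 and 2 agree on SID; apply SID→Name and equate their Name entries.
Row 2 is now all distinguished symbols — the join is lossless.

Yes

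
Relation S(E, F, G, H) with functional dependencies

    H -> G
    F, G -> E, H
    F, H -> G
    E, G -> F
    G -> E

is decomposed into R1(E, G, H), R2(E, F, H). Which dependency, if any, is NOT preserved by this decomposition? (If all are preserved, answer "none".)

none

H → G lies within R1.
F, G → E, H: restricted closure across fragments reaches E, H.
F, H → G: restricted closure across fragments reaches G.
E, G → F: restricted closure across fragments reaches F.
G → E lies within R1.
Every dependency is enforceable on the fragments, so the decomposition is dependency-preserving.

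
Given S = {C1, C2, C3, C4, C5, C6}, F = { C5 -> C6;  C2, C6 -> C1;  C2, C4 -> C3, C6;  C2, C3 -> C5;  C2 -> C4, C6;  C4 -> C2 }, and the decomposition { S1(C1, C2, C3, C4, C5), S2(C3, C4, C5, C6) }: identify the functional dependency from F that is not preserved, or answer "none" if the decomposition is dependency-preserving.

none

C5 → C6 lies within S2.
C2, C6 → C1: restricted closure across fragments reaches C1.
C2, C4 → C3, C6: restricted closure across fragments reaches C3, C6.
C2, C3 → C5 lies within S1.
C2 → C4, C6: restricted closure across fragments reaches C4, C6.
C4 → C2 lies within S1.
Every dependency is enforceable on the fragments, so the decomposition is dependency-preserving.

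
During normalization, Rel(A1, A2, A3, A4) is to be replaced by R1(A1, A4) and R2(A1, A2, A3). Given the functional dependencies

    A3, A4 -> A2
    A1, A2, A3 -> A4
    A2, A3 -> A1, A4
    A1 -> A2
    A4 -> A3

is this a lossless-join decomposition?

No

Common attributes: R1 ∩ R2 = {A1}.
Closure of {A1}: A1 → A2 applies, adding A2. So (A1)⁺ = {A1, A2}.
The closure contains neither all of R1 = {A1, A4} nor all of R2 = {A1, A2, A3}, so the common attributes are not a superkey of either fragment. The join is lossy.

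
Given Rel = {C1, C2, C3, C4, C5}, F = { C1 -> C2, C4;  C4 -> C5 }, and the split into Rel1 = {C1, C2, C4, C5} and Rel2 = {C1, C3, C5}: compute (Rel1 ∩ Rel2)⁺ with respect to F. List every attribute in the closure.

C1, C2, C4, C5

Rel1 ∩ Rel2 = {C1, C5}.
C1 → C2, C4 applies, adding C2, C4
Closure: {C1, C2, C4, C5}.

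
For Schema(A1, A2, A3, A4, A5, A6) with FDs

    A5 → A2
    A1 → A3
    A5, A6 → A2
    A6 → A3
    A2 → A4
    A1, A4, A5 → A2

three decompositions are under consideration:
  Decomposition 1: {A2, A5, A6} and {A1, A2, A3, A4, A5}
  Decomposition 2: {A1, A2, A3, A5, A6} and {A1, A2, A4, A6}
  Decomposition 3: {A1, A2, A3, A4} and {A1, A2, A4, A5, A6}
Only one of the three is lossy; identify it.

Decomposition 1: common = {A2, A5}, closure = {A2, A4, A5} → lossy.
Decomposition 2: common = {A1, A2, A6}, closure = {A1, A2, A3, A4, A6} → lossless.
Decomposition 3: common = {A1, A2, A4}, closure = {A1, A2, A3, A4} → lossless.

Decomposition 1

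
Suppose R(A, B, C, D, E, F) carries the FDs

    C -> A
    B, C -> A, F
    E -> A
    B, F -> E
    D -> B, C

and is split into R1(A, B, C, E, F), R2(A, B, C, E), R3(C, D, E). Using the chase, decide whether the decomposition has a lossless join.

Chase test. Columns are A, B, C, D, E, F; row i has aⱼ where attribute j ∈ Ri, else bᵢⱼ.
Initial tableau (one row per fragment):
  row 1: a1 a2 a3 b14 a5 a6
  row 2: a1 a2 a3 b24 a5 b26
  row 3: b31 b32 a3 a4 a5 b36
Rows 1 and 3 agree on C; apply C→A and equate their A entries.
Rows 1 and 2 agree on B, C; apply B, C→A, F and equate their A, F entries.
No row becomes fully distinguished — the join is lossy.

No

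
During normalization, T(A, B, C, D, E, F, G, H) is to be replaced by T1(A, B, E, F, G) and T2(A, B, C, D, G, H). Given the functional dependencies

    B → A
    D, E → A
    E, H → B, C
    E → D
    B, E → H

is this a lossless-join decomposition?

No

Common attributes: T1 ∩ T2 = {A, B, G}.
No dependency enlarges {A, B, G}, so (A, B, G)⁺ = {A, B, G}.
The closure contains neither all of T1 = {A, B, E, F, G} nor all of T2 = {A, B, C, D, G, H}, so the common attributes are not a superkey of either fragment. The join is lossy.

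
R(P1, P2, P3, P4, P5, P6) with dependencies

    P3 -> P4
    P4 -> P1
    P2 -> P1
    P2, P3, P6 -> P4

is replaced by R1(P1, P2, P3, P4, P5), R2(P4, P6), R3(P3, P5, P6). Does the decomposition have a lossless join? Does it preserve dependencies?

lossy but dependency-preserving

Lossless test (chase): Rows 1 and 3 agree on P3; apply P3→P4 and equate their P4 entries. Rows 1 and 2 agree on P4; apply P4→P1 and equate their P1 entries. Rows 1 and 3 agree on P4; apply P4→P1 and equate their P1 entries. No row becomes fully distinguished — the join is lossy.
Dependency preservation: P2, P3, P6 → P4 is not contained in any single fragment, but the restricted closure of its left-hand side across the fragments still reaches the right-hand side; the remaining FDs each lie inside some fragment. All dependencies are preserved.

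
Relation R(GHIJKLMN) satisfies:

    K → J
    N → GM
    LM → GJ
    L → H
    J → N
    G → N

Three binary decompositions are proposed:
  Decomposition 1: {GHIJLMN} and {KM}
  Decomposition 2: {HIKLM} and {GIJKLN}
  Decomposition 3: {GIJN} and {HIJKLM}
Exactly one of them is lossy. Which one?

Decomposition 1: common = {M}, closure = {M} → lossy.
Decomposition 2: common = {IKL}, closure = {GHIJKLMN} → lossless.
Decomposition 3: common = {IJ}, closure = {GIJMN} → lossless.

Decomposition 1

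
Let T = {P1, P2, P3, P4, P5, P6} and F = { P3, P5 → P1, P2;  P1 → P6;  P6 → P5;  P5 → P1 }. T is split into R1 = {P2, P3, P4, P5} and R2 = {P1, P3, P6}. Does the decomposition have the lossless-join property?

Common attributes: R1 ∩ R2 = {P3}.
No dependency enlarges {P3}, so (P3)⁺ = {P3}.
The closure contains neither all of R1 = {P2, P3, P4, P5} nor all of R2 = {P1, P3, P6}, so the common attributes are not a superkey of either fragment. The join is lossy.

No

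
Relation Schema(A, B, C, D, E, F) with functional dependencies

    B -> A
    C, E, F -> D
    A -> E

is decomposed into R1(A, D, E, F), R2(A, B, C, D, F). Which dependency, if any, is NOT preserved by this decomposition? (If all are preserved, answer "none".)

C, E, F -> D

Check C, E, F → D: no single fragment contains all of {C, D, E, F}, and the restricted closure of {C, E, F} across the fragments never reaches {D}.
B → A is preserved.
A → E is preserved.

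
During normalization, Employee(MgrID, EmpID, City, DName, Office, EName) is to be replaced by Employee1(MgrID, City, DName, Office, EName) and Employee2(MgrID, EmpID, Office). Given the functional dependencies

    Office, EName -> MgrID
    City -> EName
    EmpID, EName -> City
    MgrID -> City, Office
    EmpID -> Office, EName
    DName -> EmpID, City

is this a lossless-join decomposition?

No

Common attributes: Employee1 ∩ Employee2 = {MgrID, Office}.
Closure of {MgrID, Office}: MgrID → City, Office applies, adding City; City → EName applies, adding EName. So (MgrID, Office)⁺ = {MgrID, City, Office, EName}.
The closure contains neither all of Employee1 = {MgrID, City, DName, Office, EName} nor all of Employee2 = {MgrID, EmpID, Office}, so the common attributes are not a superkey of either fragment. The join is lossy.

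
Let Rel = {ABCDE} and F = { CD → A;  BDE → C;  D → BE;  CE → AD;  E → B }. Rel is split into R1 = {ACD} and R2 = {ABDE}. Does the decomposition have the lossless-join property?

Common attributes: R1 ∩ R2 = {AD}.
Closure of {AD}: D → BE applies, adding BE; BDE → C applies, adding C. So (AD)⁺ = {ABCDE}.
This closure contains every attribute of R1, so R1 ∩ R2 → R1. The join is lossless.

Yes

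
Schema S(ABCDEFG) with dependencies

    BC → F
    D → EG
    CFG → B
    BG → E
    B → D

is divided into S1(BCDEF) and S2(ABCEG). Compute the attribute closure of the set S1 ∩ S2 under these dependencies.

BCDEFG

S1 ∩ S2 = {BCE}.
BC → F applies, adding F
B → D applies, adding D
D → EG applies, adding G
Closure: {BCDEFG}.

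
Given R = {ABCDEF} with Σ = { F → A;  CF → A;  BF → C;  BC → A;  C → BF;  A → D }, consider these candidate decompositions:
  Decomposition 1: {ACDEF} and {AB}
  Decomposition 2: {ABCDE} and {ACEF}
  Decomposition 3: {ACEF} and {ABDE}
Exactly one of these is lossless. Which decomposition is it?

Decomposition 2

Decomposition 1: common = {A}, closure = {AD} → lossy.
Decomposition 2: common = {ACE}, closure = {ABCDEF} → lossless.
Decomposition 3: common = {AE}, closure = {ADE} → lossy.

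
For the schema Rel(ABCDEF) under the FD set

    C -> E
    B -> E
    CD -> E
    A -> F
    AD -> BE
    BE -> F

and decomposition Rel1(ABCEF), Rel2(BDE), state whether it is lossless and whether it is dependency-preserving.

lossy and not dependency-preserving

Lossless test: (BE)⁺ = {BEF}, which is a superkey of neither fragment — lossy.
Dependency preservation: the restricted closure of {AD} across the fragments never reaches {BE}, so AD → BE cannot be enforced without a join — not preserved.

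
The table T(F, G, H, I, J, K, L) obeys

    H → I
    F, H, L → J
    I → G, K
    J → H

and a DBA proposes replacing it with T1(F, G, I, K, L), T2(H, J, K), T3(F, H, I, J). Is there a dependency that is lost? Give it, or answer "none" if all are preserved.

Check F, H, L → J: no single fragment contains all of {F, H, J, L}, and the restricted closure of {F, H, L} across the fragments never reaches {J}.
H → I is preserved.
I → G, K is preserved.
J → H is preserved.

F, H, L → J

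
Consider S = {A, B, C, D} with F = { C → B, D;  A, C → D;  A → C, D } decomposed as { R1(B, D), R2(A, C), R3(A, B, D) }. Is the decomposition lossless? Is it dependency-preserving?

Lossless test (chase): Rows 2 and 3 agree on A; apply A→C, D and equate their C, D entries. Rows 2 and 3 agree on C; apply C→B, D and equate their B, D entries. Row 2 is now all distinguished symbols — the join is lossless.
Dependency preservation: the restricted closure of {C} across the fragments never reaches {B, D}, so C → B, D cannot be enforced without a join — not preserved.

lossless but not dependency-preserving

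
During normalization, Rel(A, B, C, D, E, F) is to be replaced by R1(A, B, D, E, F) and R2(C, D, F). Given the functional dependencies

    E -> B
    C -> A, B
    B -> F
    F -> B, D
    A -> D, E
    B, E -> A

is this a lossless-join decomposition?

Common attributes: R1 ∩ R2 = {D, F}.
Closure of {D, F}: F → B, D applies, adding B. So (D, F)⁺ = {B, D, F}.
The closure contains neither all of R1 = {A, B, D, E, F} nor all of R2 = {C, D, F}, so the common attributes are not a superkey of either fragment. The join is lossy.

No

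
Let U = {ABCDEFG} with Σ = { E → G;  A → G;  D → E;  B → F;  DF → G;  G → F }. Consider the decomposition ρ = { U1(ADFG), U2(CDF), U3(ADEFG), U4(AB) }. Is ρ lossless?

No

Chase test. Columns are ABCDEFG; row i has aⱼ where attribute j ∈ Ui, else bᵢⱼ.
Initial tableau (one row per fragment):
  row 1: a1 b12 b13 a4 b15 a6 a7
  row 2: b21 b22 a3 a4 b25 a6 b27
  row 3: a1 b32 b33 a4 a5 a6 a7
  row 4: a1 a2 b43 b44 b45 b46 b47
Rows 1 and 4 agree on A; apply A→G and equate their G entries.
Rows 1 and 2 agree on D; apply D→E and equate their E entries.
Rows 1 and 3 agree on D; apply D→E and equate their E entries.
Rows 1 and 2 agree on DF; apply DF→G and equate their G entries.
Rows 1 and 4 agree on G; apply G→F and equate their F entries.
No row becomes fully distinguished — the join is lossy.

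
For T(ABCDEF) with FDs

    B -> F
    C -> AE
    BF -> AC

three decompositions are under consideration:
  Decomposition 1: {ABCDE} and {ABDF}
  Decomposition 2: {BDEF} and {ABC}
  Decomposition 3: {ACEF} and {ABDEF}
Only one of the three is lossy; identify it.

Decomposition 1: common = {ABD}, closure = {ABCDEF} → lossless.
Decomposition 2: common = {B}, closure = {ABCEF} → lossless.
Decomposition 3: common = {AEF}, closure = {AEF} → lossy.

Decomposition 3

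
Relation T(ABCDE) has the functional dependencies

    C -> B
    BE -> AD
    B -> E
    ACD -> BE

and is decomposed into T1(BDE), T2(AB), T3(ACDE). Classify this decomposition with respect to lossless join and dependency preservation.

lossy and not dependency-preserving

Lossless test (chase): Rows 1 and 2 agree on B; apply B→E and equate their E entries. Rows 1 and 2 agree on BE; apply BE→AD and equate their AD entries. No row becomes fully distinguished — the join is lossy.
Dependency preservation: the restricted closure of {C} across the fragments never reaches {B}, so C → B cannot be enforced without a join — not preserved.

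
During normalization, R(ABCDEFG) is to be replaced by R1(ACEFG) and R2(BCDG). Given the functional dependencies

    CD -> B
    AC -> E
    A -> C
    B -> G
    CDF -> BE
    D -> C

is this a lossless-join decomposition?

Common attributes: R1 ∩ R2 = {CG}.
No dependency enlarges {CG}, so (CG)⁺ = {CG}.
The closure contains neither all of R1 = {ACEFG} nor all of R2 = {BCDG}, so the common attributes are not a superkey of either fragment. The join is lossy.

No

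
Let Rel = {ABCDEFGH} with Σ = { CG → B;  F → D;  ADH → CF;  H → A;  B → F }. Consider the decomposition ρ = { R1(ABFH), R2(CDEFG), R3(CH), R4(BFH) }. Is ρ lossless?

No

Chase test. Columns are ABCDEFGH; row i has aⱼ where attribute j ∈ Ri, else bᵢⱼ.
Initial tableau (one row per fragment):
  row 1: a1 a2 b13 b14 b15 a6 b17 a8
  row 2: b21 b22 a3 a4 a5 a6 a7 b28
  row 3: b31 b32 a3 b34 b35 b36 b37 a8
  row 4: b41 a2 b43 b44 b45 a6 b47 a8
Rows 1 and 2 agree on F; apply F→D and equate their D entries.
Rows 1 and 4 agree on F; apply F→D and equate their D entries.
Rows 1 and 3 agree on H; apply H→A and equate their A entries.
Rows 1 and 4 agree on H; apply H→A and equate their A entries.
Rows 1 and 4 agree on ADH; apply ADH→CF and equate their CF entries.
No row becomes fully distinguished — the join is lossy.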